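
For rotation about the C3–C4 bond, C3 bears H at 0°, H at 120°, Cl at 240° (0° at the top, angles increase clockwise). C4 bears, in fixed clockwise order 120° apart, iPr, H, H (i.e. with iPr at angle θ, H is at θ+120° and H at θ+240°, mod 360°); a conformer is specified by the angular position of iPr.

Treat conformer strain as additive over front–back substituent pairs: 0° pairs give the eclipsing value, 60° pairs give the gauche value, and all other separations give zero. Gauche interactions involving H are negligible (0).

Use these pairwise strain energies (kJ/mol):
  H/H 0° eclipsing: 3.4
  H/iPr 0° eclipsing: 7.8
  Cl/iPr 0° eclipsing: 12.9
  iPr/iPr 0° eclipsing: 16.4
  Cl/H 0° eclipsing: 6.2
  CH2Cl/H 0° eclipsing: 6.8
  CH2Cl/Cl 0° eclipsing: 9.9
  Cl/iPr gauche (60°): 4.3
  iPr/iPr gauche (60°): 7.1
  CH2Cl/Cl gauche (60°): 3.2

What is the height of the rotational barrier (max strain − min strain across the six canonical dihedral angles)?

iPr at 0° (eclipsed): H(0°)/iPr(0°) eclipsed 7.8; H(120°)/H(120°) eclipsed 3.4; Cl(240°)/H(240°) eclipsed 6.2 → 17.4 kJ/mol.
iPr at 60° (staggered): no non-H gauche contacts → 0.0 kJ/mol.
iPr at 120° (eclipsed): H(0°)/H(0°) eclipsed 3.4; H(120°)/iPr(120°) eclipsed 7.8; Cl(240°)/H(240°) eclipsed 6.2 → 17.4 kJ/mol.
iPr at 180° (staggered): Cl(240°)/iPr(180°) gauche 4.3 → 4.3 kJ/mol.
iPr at 240° (eclipsed): H(0°)/H(0°) eclipsed 3.4; H(120°)/H(120°) eclipsed 3.4; Cl(240°)/iPr(240°) eclipsed 12.9 → 19.7 kJ/mol.
iPr at 300° (staggered): Cl(240°)/iPr(300°) gauche 4.3 → 4.3 kJ/mol.
Max at 240° (19.7 kJ/mol), min at 60° (0.0 kJ/mol); barrier = 19.7 kJ/mol.

19.7 kJ/mol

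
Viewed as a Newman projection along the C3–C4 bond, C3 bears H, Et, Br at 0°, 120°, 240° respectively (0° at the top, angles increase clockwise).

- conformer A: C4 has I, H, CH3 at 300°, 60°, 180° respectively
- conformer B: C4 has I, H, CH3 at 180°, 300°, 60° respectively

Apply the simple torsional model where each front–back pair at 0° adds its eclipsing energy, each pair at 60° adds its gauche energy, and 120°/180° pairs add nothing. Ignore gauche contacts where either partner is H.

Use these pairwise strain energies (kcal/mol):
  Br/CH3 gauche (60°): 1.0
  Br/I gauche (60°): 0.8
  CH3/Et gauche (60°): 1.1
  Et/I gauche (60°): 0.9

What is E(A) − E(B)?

+0.1 kcal/mol

A (staggered): Et(120°)/CH3(180°) gauche 1.1; Br(240°)/I(300°) gauche 0.8; Br(240°)/CH3(180°) gauche 1.0 → 2.9 kcal/mol.
B (staggered): Et(120°)/I(180°) gauche 0.9; Et(120°)/CH3(60°) gauche 1.1; Br(240°)/I(180°) gauche 0.8 → 2.8 kcal/mol.
E(A) − E(B) = 2.9 − 2.8 = +0.1 kcal/mol.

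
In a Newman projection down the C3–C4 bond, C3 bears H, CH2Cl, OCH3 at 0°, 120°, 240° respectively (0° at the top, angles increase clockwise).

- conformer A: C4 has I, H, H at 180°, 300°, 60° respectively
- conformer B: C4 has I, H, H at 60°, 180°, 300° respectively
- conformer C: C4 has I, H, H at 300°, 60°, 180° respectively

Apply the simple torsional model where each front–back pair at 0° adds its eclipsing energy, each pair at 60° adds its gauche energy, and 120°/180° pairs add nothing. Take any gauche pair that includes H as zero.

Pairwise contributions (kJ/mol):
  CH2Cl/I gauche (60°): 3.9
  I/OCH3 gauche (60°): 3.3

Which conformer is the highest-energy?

A (staggered): CH2Cl–I gauche, OCH3–I gauche; 3.9 + 3.3 = 7.2 kJ/mol.
B (staggered): CH2Cl–I gauche; 3.9 = 3.9 kJ/mol.
C (staggered): OCH3–I gauche; 3.3 = 3.3 kJ/mol.
A has the highest total (7.2 kJ/mol).

A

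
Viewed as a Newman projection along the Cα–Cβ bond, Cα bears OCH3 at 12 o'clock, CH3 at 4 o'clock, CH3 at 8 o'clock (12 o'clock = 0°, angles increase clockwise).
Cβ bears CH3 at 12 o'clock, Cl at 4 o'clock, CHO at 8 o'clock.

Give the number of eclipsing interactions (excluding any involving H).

3

Non-H eclipsing pairs: OCH3(0°)/CH3(0°); CH3(120°)/Cl(120°); CH3(240°)/CHO(240°) — 3 interactions.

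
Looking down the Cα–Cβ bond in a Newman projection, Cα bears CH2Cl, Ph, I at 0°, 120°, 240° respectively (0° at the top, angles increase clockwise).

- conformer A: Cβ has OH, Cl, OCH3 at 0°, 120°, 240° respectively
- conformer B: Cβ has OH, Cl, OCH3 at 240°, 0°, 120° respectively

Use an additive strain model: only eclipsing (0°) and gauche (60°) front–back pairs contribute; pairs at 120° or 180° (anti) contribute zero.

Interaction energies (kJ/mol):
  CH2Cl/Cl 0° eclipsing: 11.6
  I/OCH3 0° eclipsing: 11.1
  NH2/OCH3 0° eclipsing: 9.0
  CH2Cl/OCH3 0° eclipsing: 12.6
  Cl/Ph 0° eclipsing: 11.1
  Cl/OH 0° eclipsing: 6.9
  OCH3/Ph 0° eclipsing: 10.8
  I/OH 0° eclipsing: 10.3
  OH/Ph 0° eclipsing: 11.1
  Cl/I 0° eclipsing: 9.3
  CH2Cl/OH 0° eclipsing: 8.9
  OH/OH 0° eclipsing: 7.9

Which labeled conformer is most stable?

A (eclipsed): CH2Cl–OH eclipsed, Ph–Cl eclipsed, I–OCH3 eclipsed; 8.9 + 11.1 + 11.1 = 31.1 kJ/mol.
B (eclipsed): CH2Cl–Cl eclipsed, Ph–OCH3 eclipsed, I–OH eclipsed; 11.6 + 10.8 + 10.3 = 32.7 kJ/mol.
A has the lowest total (31.1 kJ/mol).

A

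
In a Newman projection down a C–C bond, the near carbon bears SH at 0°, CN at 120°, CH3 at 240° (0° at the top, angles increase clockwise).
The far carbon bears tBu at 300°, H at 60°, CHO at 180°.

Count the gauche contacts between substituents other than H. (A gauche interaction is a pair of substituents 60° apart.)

Non-H gauche pairs: SH(0°)/tBu(300°); CN(120°)/CHO(180°); CH3(240°)/tBu(300°); CH3(240°)/CHO(180°) — 4 interactions.

4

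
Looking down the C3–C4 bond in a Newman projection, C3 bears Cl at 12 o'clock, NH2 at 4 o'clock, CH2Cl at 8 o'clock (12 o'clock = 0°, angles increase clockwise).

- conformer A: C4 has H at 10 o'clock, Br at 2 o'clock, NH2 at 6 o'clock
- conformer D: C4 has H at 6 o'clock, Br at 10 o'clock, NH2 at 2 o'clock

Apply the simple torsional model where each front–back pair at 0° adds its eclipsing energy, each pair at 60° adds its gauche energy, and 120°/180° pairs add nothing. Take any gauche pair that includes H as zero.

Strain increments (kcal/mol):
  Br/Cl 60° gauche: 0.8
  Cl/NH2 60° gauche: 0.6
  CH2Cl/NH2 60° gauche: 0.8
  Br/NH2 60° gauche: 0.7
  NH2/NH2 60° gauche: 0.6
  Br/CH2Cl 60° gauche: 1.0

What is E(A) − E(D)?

A (staggered): Cl–Br gauche, NH2–Br gauche, NH2–NH2 gauche, CH2Cl–NH2 gauche; 0.8 + 0.7 + 0.6 + 0.8 = 2.9 kcal/mol.
D (staggered): Cl–Br gauche, Cl–NH2 gauche, NH2–NH2 gauche, CH2Cl–Br gauche; 0.8 + 0.6 + 0.6 + 1.0 = 3.0 kcal/mol.
E(A) − E(D) = 2.9 − 3.0 = -0.1 kcal/mol.

-0.1 kcal/mol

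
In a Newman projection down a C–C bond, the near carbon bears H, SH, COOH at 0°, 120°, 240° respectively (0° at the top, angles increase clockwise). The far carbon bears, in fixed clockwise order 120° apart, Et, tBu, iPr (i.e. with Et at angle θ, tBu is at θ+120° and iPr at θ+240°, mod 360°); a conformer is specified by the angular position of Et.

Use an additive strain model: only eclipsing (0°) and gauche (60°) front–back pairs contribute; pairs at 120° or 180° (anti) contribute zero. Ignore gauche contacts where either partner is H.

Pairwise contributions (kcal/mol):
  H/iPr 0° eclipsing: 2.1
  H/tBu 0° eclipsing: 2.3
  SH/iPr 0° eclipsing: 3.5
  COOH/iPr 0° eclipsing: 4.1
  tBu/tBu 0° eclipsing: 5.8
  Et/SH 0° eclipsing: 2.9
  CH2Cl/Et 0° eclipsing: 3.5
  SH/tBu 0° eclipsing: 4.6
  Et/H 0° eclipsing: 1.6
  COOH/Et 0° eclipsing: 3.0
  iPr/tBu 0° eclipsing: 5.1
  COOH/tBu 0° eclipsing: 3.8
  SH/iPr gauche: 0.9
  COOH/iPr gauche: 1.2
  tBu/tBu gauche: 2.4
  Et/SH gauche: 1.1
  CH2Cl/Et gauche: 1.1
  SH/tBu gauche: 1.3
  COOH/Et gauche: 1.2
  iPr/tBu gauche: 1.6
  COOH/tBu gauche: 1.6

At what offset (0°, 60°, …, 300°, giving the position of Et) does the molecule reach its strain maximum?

0°

Et at 0° (eclipsed): H–Et eclipsed, SH–tBu eclipsed, COOH–iPr eclipsed; 1.6 + 4.6 + 4.1 = 10.3 kcal/mol.
Et at 60° (staggered): SH–Et gauche, SH–tBu gauche, COOH–tBu gauche, COOH–iPr gauche; 1.1 + 1.3 + 1.6 + 1.2 = 5.2 kcal/mol.
Et at 120° (eclipsed): H–iPr eclipsed, SH–Et eclipsed, COOH–tBu eclipsed; 2.1 + 2.9 + 3.8 = 8.8 kcal/mol.
Et at 180° (staggered): SH–Et gauche, SH–iPr gauche, COOH–Et gauche, COOH–tBu gauche; 1.1 + 0.9 + 1.2 + 1.6 = 4.8 kcal/mol.
Et at 240° (eclipsed): H–tBu eclipsed, SH–iPr eclipsed, COOH–Et eclipsed; 2.3 + 3.5 + 3.0 = 8.8 kcal/mol.
Et at 300° (staggered): SH–tBu gauche, SH–iPr gauche, COOH–Et gauche, COOH–iPr gauche; 1.3 + 0.9 + 1.2 + 1.2 = 4.6 kcal/mol.
The maximum (10.3 kcal/mol) occurs with Et at 0°.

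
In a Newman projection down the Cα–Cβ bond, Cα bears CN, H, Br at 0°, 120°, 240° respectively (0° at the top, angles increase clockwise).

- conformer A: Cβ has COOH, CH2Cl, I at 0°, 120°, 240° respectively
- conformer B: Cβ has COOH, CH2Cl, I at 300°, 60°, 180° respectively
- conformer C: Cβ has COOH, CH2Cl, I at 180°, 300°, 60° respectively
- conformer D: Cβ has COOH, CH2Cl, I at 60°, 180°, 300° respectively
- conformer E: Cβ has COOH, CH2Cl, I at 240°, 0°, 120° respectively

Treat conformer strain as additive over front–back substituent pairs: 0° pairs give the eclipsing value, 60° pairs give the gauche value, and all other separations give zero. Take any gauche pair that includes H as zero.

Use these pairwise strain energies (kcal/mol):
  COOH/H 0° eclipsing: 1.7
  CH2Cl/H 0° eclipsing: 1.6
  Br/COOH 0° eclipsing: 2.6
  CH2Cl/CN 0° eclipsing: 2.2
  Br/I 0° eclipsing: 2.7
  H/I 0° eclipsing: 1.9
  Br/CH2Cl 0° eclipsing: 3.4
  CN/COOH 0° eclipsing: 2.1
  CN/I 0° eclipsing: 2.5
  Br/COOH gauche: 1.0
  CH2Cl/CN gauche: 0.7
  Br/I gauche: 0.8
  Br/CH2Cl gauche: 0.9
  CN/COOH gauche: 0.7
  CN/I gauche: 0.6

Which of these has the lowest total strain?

A is eclipsed. CN at 0° is eclipsed with COOH at 0° (2.1); H at 120° is eclipsed with CH2Cl at 120° (1.6); Br at 240° is eclipsed with I at 240° (2.7). Total 6.4 kcal/mol.
B is staggered. CN at 0° is gauche with COOH at 300° (0.7); CN at 0° is gauche with CH2Cl at 60° (0.7); Br at 240° is gauche with COOH at 300° (1.0); Br at 240° is gauche with I at 180° (0.8). Total 3.2 kcal/mol.
C is staggered. CN at 0° is gauche with CH2Cl at 300° (0.7); CN at 0° is gauche with I at 60° (0.6); Br at 240° is gauche with COOH at 180° (1.0); Br at 240° is gauche with CH2Cl at 300° (0.9). Total 3.2 kcal/mol.
D is staggered. CN at 0° is gauche with COOH at 60° (0.7); CN at 0° is gauche with I at 300° (0.6); Br at 240° is gauche with CH2Cl at 180° (0.9); Br at 240° is gauche with I at 300° (0.8). Total 3.0 kcal/mol.
E is eclipsed. CN at 0° is eclipsed with CH2Cl at 0° (2.2); H at 120° is eclipsed with I at 120° (1.9); Br at 240° is eclipsed with COOH at 240° (2.6). Total 6.7 kcal/mol.
D has the lowest total (3.0 kcal/mol).

D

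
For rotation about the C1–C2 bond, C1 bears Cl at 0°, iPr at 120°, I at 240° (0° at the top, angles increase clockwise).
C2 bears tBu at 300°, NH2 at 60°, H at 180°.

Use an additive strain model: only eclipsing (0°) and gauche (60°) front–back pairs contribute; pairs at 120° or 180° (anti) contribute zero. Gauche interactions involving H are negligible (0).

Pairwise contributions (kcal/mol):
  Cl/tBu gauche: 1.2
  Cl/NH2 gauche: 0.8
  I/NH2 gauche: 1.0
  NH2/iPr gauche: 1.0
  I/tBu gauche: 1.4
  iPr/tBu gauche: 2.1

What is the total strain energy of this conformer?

4.4 kcal/mol

This conformer (staggered): Cl–tBu gauche, Cl–NH2 gauche, iPr–NH2 gauche, I–tBu gauche; 1.2 + 0.8 + 1.0 + 1.4 = 4.4 kcal/mol.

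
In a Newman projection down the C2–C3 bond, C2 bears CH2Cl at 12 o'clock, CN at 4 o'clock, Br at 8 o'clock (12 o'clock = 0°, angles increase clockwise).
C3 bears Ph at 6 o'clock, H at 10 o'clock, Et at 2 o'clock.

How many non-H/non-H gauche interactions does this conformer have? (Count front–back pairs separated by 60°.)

Non-H gauche pairs: CH2Cl(0°)/Et(60°); CN(120°)/Ph(180°); CN(120°)/Et(60°); Br(240°)/Ph(180°) — 4 interactions.

4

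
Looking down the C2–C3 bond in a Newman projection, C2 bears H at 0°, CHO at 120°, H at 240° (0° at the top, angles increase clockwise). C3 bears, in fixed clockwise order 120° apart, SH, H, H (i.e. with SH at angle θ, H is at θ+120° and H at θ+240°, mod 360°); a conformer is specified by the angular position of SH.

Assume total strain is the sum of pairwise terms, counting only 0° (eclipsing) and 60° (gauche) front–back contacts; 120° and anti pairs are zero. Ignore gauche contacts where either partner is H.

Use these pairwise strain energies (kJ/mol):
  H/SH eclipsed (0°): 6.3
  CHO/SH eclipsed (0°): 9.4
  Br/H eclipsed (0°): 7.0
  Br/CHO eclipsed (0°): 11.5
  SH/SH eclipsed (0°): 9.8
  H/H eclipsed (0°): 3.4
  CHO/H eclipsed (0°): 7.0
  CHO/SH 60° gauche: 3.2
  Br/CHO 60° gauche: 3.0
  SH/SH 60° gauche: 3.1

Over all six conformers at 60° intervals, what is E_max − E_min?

SH at 0° (eclipsed): H–SH eclipsed, CHO–H eclipsed, H–H eclipsed; 6.3 + 7.0 + 3.4 = 16.7 kJ/mol.
SH at 60° (staggered): CHO–SH gauche; 3.2 = 3.2 kJ/mol.
SH at 120° (eclipsed): H–H eclipsed, CHO–SH eclipsed, H–H eclipsed; 3.4 + 9.4 + 3.4 = 16.2 kJ/mol.
SH at 180° (staggered): CHO–SH gauche; 3.2 = 3.2 kJ/mol.
SH at 240° (eclipsed): H–H eclipsed, CHO–H eclipsed, H–SH eclipsed; 3.4 + 7.0 + 6.3 = 16.7 kJ/mol.
SH at 300° (staggered): no non-H gauche contacts → 0.0 kJ/mol.
Max at 0° (16.7 kJ/mol), min at 300° (0.0 kJ/mol); barrier = 16.7 kJ/mol.

16.7 kJ/mol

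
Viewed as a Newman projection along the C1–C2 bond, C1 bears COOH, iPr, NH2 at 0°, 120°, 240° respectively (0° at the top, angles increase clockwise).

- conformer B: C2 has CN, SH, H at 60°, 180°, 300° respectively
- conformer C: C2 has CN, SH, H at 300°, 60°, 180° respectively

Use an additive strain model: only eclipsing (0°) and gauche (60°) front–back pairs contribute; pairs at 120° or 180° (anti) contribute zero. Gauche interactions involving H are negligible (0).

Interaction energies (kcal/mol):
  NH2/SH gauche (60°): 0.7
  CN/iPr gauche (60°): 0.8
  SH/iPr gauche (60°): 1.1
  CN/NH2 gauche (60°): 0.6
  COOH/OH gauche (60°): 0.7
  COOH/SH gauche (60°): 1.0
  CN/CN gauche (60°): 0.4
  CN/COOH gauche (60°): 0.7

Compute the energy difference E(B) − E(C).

-0.1 kcal/mol

B (staggered): COOH–CN gauche, iPr–CN gauche, iPr–SH gauche, NH2–SH gauche; 0.7 + 0.8 + 1.1 + 0.7 = 3.3 kcal/mol.
C (staggered): COOH–CN gauche, COOH–SH gauche, iPr–SH gauche, NH2–CN gauche; 0.7 + 1.0 + 1.1 + 0.6 = 3.4 kcal/mol.
E(B) − E(C) = 3.3 − 3.4 = -0.1 kcal/mol.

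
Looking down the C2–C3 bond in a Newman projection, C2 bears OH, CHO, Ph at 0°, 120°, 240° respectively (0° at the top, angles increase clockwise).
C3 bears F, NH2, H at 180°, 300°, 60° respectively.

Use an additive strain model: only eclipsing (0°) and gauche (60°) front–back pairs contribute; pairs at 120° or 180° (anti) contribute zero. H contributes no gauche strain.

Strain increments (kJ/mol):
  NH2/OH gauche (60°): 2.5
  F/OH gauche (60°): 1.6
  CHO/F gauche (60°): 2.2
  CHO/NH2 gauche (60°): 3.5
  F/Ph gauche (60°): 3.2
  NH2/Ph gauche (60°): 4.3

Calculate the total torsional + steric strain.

12.2 kJ/mol

This conformer (staggered): OH–NH2 gauche, CHO–F gauche, Ph–F gauche, Ph–NH2 gauche; 2.5 + 2.2 + 3.2 + 4.3 = 12.2 kJ/mol.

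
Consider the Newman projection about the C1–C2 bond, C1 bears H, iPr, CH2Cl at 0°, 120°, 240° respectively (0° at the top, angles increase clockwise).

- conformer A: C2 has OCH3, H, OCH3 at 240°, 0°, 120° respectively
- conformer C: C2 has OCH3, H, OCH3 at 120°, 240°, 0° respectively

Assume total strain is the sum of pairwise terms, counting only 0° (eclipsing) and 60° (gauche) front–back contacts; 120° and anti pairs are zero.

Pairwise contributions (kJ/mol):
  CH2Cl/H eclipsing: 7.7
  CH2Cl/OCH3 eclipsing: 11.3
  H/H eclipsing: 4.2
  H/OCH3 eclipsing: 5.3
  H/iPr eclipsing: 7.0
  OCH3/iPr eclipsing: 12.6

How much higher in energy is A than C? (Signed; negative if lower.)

A (eclipsed): H–H eclipsed, iPr–OCH3 eclipsed, CH2Cl–OCH3 eclipsed; 4.2 + 12.6 + 11.3 = 28.1 kJ/mol.
C (eclipsed): H–OCH3 eclipsed, iPr–OCH3 eclipsed, CH2Cl–H eclipsed; 5.3 + 12.6 + 7.7 = 25.6 kJ/mol.
E(A) − E(C) = 28.1 − 25.6 = +2.5 kJ/mol.

+2.5 kJ/mol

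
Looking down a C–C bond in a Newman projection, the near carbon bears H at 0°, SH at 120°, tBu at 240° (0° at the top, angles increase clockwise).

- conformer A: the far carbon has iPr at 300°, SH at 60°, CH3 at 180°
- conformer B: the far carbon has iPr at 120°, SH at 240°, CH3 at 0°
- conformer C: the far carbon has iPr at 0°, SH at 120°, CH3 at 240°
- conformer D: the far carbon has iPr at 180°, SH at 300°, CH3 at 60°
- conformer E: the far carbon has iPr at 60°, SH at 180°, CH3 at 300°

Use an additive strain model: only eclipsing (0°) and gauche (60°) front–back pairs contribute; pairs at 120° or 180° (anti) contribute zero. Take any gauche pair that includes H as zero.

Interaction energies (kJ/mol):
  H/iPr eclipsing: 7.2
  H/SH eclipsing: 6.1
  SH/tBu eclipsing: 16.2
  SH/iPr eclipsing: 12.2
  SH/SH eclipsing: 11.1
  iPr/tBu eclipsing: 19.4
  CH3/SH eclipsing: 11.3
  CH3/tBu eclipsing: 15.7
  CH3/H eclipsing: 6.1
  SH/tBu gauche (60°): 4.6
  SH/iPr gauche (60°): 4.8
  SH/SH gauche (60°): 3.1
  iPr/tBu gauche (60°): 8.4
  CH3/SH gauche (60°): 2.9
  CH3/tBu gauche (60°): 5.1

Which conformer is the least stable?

A (staggered): SH(120°)/SH(60°) gauche 3.1; SH(120°)/CH3(180°) gauche 2.9; tBu(240°)/iPr(300°) gauche 8.4; tBu(240°)/CH3(180°) gauche 5.1 → 19.5 kJ/mol.
B (eclipsed): H(0°)/CH3(0°) eclipsed 6.1; SH(120°)/iPr(120°) eclipsed 12.2; tBu(240°)/SH(240°) eclipsed 16.2 → 34.5 kJ/mol.
C (eclipsed): H(0°)/iPr(0°) eclipsed 7.2; SH(120°)/SH(120°) eclipsed 11.1; tBu(240°)/CH3(240°) eclipsed 15.7 → 34.0 kJ/mol.
D (staggered): SH(120°)/iPr(180°) gauche 4.8; SH(120°)/CH3(60°) gauche 2.9; tBu(240°)/iPr(180°) gauche 8.4; tBu(240°)/SH(300°) gauche 4.6 → 20.7 kJ/mol.
E (staggered): SH(120°)/iPr(60°) gauche 4.8; SH(120°)/SH(180°) gauche 3.1; tBu(240°)/SH(180°) gauche 4.6; tBu(240°)/CH3(300°) gauche 5.1 → 17.6 kJ/mol.
B has the highest total (34.5 kJ/mol).

B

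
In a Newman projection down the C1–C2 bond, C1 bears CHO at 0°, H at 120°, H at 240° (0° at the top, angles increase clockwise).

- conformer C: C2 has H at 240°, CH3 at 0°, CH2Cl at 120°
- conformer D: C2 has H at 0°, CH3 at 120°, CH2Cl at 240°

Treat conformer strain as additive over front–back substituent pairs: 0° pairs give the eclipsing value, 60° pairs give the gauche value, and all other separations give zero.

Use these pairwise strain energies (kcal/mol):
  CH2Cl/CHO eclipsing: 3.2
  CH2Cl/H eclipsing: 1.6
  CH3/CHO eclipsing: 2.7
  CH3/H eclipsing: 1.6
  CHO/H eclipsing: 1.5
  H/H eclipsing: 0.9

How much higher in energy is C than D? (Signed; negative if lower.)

C (eclipsed): CHO(0°)/CH3(0°) eclipsed 2.7; H(120°)/CH2Cl(120°) eclipsed 1.6; H(240°)/H(240°) eclipsed 0.9 → 5.2 kcal/mol.
D (eclipsed): CHO(0°)/H(0°) eclipsed 1.5; H(120°)/CH3(120°) eclipsed 1.6; H(240°)/CH2Cl(240°) eclipsed 1.6 → 4.7 kcal/mol.
E(C) − E(D) = 5.2 − 4.7 = +0.5 kcal/mol.

+0.5 kcal/mol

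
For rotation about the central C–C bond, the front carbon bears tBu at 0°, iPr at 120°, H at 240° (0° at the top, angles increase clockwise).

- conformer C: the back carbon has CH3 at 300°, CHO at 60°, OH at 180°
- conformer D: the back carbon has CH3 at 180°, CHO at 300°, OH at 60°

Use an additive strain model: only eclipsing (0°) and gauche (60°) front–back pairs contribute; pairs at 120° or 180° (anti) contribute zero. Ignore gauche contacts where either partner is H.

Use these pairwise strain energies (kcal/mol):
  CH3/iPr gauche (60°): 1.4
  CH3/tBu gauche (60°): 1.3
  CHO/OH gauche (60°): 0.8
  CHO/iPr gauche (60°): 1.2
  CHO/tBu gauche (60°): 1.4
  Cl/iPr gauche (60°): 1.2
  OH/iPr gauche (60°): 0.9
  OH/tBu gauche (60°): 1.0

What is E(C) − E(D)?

+0.1 kcal/mol

C (staggered): tBu–CH3 gauche, tBu–CHO gauche, iPr–CHO gauche, iPr–OH gauche; 1.3 + 1.4 + 1.2 + 0.9 = 4.8 kcal/mol.
D (staggered): tBu–CHO gauche, tBu–OH gauche, iPr–CH3 gauche, iPr–OH gauche; 1.4 + 1.0 + 1.4 + 0.9 = 4.7 kcal/mol.
E(C) − E(D) = 4.8 − 4.7 = +0.1 kcal/mol.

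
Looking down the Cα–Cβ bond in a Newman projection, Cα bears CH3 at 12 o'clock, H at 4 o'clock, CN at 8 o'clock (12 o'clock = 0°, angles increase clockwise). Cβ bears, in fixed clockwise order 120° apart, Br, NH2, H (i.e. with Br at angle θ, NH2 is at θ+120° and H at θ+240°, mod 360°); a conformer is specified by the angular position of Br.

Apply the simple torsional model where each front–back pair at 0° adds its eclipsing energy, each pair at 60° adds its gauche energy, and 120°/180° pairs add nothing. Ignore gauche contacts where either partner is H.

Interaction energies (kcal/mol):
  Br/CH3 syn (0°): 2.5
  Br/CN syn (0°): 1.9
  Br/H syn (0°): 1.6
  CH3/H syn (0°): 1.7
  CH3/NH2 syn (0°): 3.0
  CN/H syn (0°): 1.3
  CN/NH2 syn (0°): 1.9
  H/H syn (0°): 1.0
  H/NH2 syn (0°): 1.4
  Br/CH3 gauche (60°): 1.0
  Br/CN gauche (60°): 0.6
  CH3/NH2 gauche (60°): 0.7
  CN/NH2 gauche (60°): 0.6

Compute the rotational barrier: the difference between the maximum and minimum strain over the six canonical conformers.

Br at 0° (eclipsed): CH3(0°)/Br(0°) eclipsed 2.5; H(120°)/NH2(120°) eclipsed 1.4; CN(240°)/H(240°) eclipsed 1.3 → 5.2 kcal/mol.
Br at 60° (staggered): CH3(0°)/Br(60°) gauche 1.0; CN(240°)/NH2(180°) gauche 0.6 → 1.6 kcal/mol.
Br at 120° (eclipsed): CH3(0°)/H(0°) eclipsed 1.7; H(120°)/Br(120°) eclipsed 1.6; CN(240°)/NH2(240°) eclipsed 1.9 → 5.2 kcal/mol.
Br at 180° (staggered): CH3(0°)/NH2(300°) gauche 0.7; CN(240°)/Br(180°) gauche 0.6; CN(240°)/NH2(300°) gauche 0.6 → 1.9 kcal/mol.
Br at 240° (eclipsed): CH3(0°)/NH2(0°) eclipsed 3.0; H(120°)/H(120°) eclipsed 1.0; CN(240°)/Br(240°) eclipsed 1.9 → 5.9 kcal/mol.
Br at 300° (staggered): CH3(0°)/Br(300°) gauche 1.0; CH3(0°)/NH2(60°) gauche 0.7; CN(240°)/Br(300°) gauche 0.6 → 2.3 kcal/mol.
Max at 240° (5.9 kcal/mol), min at 60° (1.6 kcal/mol); barrier = 4.3 kcal/mol.

4.3 kcal/mol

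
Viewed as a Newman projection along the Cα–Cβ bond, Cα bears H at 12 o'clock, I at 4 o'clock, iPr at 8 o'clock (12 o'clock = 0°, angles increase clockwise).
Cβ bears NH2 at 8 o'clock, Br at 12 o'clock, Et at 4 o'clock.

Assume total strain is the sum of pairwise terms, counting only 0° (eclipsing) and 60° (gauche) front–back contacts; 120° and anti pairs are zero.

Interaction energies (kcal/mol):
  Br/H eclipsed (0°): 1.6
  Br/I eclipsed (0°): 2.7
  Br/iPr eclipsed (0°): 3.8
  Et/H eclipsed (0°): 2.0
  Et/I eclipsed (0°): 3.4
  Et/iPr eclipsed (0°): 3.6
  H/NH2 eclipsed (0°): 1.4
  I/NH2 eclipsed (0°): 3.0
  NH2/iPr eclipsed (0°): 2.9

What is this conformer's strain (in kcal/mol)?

7.9 kcal/mol

This conformer (eclipsed): H–Br eclipsed, I–Et eclipsed, iPr–NH2 eclipsed; 1.6 + 3.4 + 2.9 = 7.9 kcal/mol.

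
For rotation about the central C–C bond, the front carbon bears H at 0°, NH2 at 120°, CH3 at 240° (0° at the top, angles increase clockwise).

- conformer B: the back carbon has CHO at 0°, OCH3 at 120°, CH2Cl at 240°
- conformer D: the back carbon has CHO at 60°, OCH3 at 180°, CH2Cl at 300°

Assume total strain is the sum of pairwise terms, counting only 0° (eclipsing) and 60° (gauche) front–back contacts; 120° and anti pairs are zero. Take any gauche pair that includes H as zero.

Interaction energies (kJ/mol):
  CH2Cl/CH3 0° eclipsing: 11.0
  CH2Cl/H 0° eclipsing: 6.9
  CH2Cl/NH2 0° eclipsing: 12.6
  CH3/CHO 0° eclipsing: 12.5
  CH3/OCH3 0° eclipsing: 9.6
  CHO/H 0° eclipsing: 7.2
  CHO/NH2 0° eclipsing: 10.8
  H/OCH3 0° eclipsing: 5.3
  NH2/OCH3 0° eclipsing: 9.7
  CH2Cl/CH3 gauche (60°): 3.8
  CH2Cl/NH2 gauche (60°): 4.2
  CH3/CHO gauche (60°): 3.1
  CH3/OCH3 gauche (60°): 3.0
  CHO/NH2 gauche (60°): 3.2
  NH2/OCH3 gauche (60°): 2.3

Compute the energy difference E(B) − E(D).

+15.6 kJ/mol

B (eclipsed): H–CHO eclipsed, NH2–OCH3 eclipsed, CH3–CH2Cl eclipsed; 7.2 + 9.7 + 11.0 = 27.9 kJ/mol.
D (staggered): NH2–CHO gauche, NH2–OCH3 gauche, CH3–OCH3 gauche, CH3–CH2Cl gauche; 3.2 + 2.3 + 3.0 + 3.8 = 12.3 kJ/mol.
E(B) − E(D) = 27.9 − 12.3 = +15.6 kJ/mol.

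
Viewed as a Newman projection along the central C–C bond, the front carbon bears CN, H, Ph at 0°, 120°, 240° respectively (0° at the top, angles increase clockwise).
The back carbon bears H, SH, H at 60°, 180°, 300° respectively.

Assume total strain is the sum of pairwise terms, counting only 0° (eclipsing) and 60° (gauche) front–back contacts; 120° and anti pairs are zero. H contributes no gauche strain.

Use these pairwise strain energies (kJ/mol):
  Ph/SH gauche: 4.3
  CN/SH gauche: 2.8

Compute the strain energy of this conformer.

4.3 kJ/mol

This conformer is staggered. Ph at 240° is gauche with SH at 180° (4.3). Total 4.3 kJ/mol.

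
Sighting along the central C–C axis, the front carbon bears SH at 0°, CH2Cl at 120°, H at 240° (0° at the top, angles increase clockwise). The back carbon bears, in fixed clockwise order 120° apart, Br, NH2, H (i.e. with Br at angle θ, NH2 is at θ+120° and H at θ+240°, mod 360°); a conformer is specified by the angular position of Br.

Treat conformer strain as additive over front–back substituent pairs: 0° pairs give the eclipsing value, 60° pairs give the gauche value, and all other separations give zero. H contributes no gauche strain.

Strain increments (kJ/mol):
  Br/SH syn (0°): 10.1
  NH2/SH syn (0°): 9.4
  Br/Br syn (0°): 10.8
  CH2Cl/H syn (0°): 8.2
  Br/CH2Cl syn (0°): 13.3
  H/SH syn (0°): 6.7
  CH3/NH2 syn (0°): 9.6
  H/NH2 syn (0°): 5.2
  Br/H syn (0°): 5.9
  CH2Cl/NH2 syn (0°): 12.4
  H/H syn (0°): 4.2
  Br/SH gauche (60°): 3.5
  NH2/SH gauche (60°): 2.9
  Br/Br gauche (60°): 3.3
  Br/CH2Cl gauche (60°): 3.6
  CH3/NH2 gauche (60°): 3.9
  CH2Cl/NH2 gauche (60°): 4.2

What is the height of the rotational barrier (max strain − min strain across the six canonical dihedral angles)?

Br at 0° (eclipsed): SH(0°)/Br(0°) eclipsed 10.1; CH2Cl(120°)/NH2(120°) eclipsed 12.4; H(240°)/H(240°) eclipsed 4.2 → 26.7 kJ/mol.
Br at 60° (staggered): SH(0°)/Br(60°) gauche 3.5; CH2Cl(120°)/Br(60°) gauche 3.6; CH2Cl(120°)/NH2(180°) gauche 4.2 → 11.3 kJ/mol.
Br at 120° (eclipsed): SH(0°)/H(0°) eclipsed 6.7; CH2Cl(120°)/Br(120°) eclipsed 13.3; H(240°)/NH2(240°) eclipsed 5.2 → 25.2 kJ/mol.
Br at 180° (staggered): SH(0°)/NH2(300°) gauche 2.9; CH2Cl(120°)/Br(180°) gauche 3.6 → 6.5 kJ/mol.
Br at 240° (eclipsed): SH(0°)/NH2(0°) eclipsed 9.4; CH2Cl(120°)/H(120°) eclipsed 8.2; H(240°)/Br(240°) eclipsed 5.9 → 23.5 kJ/mol.
Br at 300° (staggered): SH(0°)/Br(300°) gauche 3.5; SH(0°)/NH2(60°) gauche 2.9; CH2Cl(120°)/NH2(60°) gauche 4.2 → 10.6 kJ/mol.
Max at 0° (26.7 kJ/mol), min at 180° (6.5 kJ/mol); barrier = 20.2 kJ/mol.

20.2 kJ/mol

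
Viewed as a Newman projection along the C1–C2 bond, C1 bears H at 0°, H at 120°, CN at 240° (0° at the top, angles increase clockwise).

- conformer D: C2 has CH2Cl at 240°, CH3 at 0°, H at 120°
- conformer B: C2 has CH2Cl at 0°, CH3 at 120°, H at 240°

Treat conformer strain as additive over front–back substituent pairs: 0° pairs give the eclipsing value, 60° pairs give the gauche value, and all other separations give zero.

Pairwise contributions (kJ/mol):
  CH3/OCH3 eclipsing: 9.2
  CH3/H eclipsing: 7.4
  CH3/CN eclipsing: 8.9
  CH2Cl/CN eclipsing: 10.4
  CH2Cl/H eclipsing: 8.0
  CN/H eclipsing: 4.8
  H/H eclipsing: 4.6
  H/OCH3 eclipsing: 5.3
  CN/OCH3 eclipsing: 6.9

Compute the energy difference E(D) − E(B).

+2.2 kJ/mol

D (eclipsed): H(0°)/CH3(0°) eclipsed 7.4; H(120°)/H(120°) eclipsed 4.6; CN(240°)/CH2Cl(240°) eclipsed 10.4 → 22.4 kJ/mol.
B (eclipsed): H(0°)/CH2Cl(0°) eclipsed 8.0; H(120°)/CH3(120°) eclipsed 7.4; CN(240°)/H(240°) eclipsed 4.8 → 20.2 kJ/mol.
E(D) − E(B) = 22.4 − 20.2 = +2.2 kJ/mol.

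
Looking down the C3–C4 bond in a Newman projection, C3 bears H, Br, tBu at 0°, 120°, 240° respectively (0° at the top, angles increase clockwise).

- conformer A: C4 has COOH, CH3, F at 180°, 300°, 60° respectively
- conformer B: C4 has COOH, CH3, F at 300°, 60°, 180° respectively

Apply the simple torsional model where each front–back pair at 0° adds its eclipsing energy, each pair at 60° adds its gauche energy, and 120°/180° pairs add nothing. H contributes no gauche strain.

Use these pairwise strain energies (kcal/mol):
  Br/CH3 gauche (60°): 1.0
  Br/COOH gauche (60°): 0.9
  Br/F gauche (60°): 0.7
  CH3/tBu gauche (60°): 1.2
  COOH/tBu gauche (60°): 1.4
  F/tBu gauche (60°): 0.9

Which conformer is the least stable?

A

A (staggered): Br(120°)/COOH(180°) gauche 0.9; Br(120°)/F(60°) gauche 0.7; tBu(240°)/COOH(180°) gauche 1.4; tBu(240°)/CH3(300°) gauche 1.2 → 4.2 kcal/mol.
B (staggered): Br(120°)/CH3(60°) gauche 1.0; Br(120°)/F(180°) gauche 0.7; tBu(240°)/COOH(300°) gauche 1.4; tBu(240°)/F(180°) gauche 0.9 → 4.0 kcal/mol.
A has the highest total (4.2 kcal/mol).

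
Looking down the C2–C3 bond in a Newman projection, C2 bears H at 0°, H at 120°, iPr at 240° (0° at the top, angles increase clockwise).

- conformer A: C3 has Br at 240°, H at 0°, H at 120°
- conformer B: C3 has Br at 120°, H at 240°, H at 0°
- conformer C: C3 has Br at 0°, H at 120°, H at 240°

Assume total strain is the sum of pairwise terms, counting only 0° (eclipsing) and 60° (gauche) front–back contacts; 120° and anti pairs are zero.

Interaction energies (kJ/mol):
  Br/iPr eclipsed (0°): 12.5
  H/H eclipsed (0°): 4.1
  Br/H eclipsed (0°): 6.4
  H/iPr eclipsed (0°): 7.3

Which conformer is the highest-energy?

A (eclipsed): H–H eclipsed, H–H eclipsed, iPr–Br eclipsed; 4.1 + 4.1 + 12.5 = 20.7 kJ/mol.
B (eclipsed): H–H eclipsed, H–Br eclipsed, iPr–H eclipsed; 4.1 + 6.4 + 7.3 = 17.8 kJ/mol.
C (eclipsed): H–Br eclipsed, H–H eclipsed, iPr–H eclipsed; 6.4 + 4.1 + 7.3 = 17.8 kJ/mol.
A has the highest total (20.7 kJ/mol).

A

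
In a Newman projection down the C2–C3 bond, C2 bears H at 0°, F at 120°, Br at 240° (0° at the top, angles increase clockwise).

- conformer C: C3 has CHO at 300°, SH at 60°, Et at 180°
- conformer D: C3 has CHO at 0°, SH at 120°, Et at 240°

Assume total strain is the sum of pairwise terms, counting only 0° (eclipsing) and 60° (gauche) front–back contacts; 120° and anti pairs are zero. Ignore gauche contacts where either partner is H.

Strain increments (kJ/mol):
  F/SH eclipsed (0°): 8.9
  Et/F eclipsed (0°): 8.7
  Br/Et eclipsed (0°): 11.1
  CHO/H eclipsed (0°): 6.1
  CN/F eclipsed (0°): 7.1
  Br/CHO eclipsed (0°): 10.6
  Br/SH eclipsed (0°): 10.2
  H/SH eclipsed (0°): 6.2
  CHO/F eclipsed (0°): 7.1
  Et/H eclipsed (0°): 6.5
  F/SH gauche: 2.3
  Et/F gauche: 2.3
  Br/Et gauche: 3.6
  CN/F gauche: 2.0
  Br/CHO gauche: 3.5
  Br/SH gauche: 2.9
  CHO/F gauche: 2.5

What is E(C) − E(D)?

C (staggered): F–SH gauche, F–Et gauche, Br–CHO gauche, Br–Et gauche; 2.3 + 2.3 + 3.5 + 3.6 = 11.7 kJ/mol.
D (eclipsed): H–CHO eclipsed, F–SH eclipsed, Br–Et eclipsed; 6.1 + 8.9 + 11.1 = 26.1 kJ/mol.
E(C) − E(D) = 11.7 − 26.1 = -14.4 kJ/mol.

-14.4 kJ/mol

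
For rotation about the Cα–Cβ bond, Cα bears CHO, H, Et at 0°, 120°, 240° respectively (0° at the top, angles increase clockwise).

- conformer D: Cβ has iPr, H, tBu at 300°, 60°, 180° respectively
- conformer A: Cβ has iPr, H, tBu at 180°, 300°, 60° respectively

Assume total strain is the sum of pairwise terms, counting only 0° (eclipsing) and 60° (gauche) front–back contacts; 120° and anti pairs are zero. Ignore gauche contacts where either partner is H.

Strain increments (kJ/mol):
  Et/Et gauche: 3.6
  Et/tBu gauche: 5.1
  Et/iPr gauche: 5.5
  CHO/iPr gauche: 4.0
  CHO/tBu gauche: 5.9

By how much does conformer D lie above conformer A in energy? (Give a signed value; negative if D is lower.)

+3.2 kJ/mol

D (staggered): CHO–iPr gauche, Et–iPr gauche, Et–tBu gauche; 4.0 + 5.5 + 5.1 = 14.6 kJ/mol.
A (staggered): CHO–tBu gauche, Et–iPr gauche; 5.9 + 5.5 = 11.4 kJ/mol.
E(D) − E(A) = 14.6 − 11.4 = +3.2 kJ/mol.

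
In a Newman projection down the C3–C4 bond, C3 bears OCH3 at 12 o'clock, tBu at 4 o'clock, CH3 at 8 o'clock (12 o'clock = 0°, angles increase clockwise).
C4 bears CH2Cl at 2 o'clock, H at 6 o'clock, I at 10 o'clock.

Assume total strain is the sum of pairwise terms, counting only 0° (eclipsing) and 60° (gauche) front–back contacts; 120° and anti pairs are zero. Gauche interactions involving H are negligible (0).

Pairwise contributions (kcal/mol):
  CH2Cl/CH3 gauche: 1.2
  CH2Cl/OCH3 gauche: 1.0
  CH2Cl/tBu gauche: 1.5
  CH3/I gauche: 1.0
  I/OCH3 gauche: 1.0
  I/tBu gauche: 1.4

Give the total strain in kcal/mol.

4.5 kcal/mol

This conformer is staggered. OCH3 at 0° is gauche with CH2Cl at 60° (1.0); OCH3 at 0° is gauche with I at 300° (1.0); tBu at 120° is gauche with CH2Cl at 60° (1.5); CH3 at 240° is gauche with I at 300° (1.0). Total 4.5 kcal/mol.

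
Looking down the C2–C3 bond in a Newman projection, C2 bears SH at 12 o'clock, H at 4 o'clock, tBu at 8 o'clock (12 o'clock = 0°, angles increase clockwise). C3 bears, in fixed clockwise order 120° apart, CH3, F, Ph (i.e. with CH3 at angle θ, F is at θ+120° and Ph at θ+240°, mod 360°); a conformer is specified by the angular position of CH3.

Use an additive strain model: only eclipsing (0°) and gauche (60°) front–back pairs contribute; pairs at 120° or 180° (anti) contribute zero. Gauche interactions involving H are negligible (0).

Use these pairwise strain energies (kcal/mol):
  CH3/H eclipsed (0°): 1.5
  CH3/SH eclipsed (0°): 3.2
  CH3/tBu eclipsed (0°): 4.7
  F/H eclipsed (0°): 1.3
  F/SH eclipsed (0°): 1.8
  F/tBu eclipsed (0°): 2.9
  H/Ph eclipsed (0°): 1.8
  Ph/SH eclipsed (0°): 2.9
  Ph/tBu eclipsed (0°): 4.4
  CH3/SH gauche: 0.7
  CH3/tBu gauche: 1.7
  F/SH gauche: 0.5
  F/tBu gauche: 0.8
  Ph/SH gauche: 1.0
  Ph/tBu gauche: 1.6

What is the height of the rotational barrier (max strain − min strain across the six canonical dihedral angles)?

CH3 at 0° (eclipsed): SH(0°)/CH3(0°) eclipsed 3.2; H(120°)/F(120°) eclipsed 1.3; tBu(240°)/Ph(240°) eclipsed 4.4 → 8.9 kcal/mol.
CH3 at 60° (staggered): SH(0°)/CH3(60°) gauche 0.7; SH(0°)/Ph(300°) gauche 1.0; tBu(240°)/F(180°) gauche 0.8; tBu(240°)/Ph(300°) gauche 1.6 → 4.1 kcal/mol.
CH3 at 120° (eclipsed): SH(0°)/Ph(0°) eclipsed 2.9; H(120°)/CH3(120°) eclipsed 1.5; tBu(240°)/F(240°) eclipsed 2.9 → 7.3 kcal/mol.
CH3 at 180° (staggered): SH(0°)/F(300°) gauche 0.5; SH(0°)/Ph(60°) gauche 1.0; tBu(240°)/CH3(180°) gauche 1.7; tBu(240°)/F(300°) gauche 0.8 → 4.0 kcal/mol.
CH3 at 240° (eclipsed): SH(0°)/F(0°) eclipsed 1.8; H(120°)/Ph(120°) eclipsed 1.8; tBu(240°)/CH3(240°) eclipsed 4.7 → 8.3 kcal/mol.
CH3 at 300° (staggered): SH(0°)/CH3(300°) gauche 0.7; SH(0°)/F(60°) gauche 0.5; tBu(240°)/CH3(300°) gauche 1.7; tBu(240°)/Ph(180°) gauche 1.6 → 4.5 kcal/mol.
Max at 0° (8.9 kcal/mol), min at 180° (4.0 kcal/mol); barrier = 4.9 kcal/mol.

4.9 kcal/mol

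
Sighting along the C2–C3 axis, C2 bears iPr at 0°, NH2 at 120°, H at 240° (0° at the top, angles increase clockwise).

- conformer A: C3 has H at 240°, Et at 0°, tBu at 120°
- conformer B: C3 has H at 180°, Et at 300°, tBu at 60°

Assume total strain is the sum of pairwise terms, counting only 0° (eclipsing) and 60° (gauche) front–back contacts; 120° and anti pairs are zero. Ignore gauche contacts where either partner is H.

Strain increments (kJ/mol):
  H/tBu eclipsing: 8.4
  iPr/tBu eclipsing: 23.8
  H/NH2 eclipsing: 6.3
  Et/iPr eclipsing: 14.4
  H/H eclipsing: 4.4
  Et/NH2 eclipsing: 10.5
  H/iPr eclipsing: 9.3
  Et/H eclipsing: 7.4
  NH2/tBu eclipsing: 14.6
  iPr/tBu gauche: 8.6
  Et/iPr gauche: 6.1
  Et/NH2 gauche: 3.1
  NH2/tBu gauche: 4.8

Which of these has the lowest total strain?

B

A (eclipsed): iPr–Et eclipsed, NH2–tBu eclipsed, H–H eclipsed; 14.4 + 14.6 + 4.4 = 33.4 kJ/mol.
B (staggered): iPr–Et gauche, iPr–tBu gauche, NH2–tBu gauche; 6.1 + 8.6 + 4.8 = 19.5 kJ/mol.
B has the lowest total (19.5 kJ/mol).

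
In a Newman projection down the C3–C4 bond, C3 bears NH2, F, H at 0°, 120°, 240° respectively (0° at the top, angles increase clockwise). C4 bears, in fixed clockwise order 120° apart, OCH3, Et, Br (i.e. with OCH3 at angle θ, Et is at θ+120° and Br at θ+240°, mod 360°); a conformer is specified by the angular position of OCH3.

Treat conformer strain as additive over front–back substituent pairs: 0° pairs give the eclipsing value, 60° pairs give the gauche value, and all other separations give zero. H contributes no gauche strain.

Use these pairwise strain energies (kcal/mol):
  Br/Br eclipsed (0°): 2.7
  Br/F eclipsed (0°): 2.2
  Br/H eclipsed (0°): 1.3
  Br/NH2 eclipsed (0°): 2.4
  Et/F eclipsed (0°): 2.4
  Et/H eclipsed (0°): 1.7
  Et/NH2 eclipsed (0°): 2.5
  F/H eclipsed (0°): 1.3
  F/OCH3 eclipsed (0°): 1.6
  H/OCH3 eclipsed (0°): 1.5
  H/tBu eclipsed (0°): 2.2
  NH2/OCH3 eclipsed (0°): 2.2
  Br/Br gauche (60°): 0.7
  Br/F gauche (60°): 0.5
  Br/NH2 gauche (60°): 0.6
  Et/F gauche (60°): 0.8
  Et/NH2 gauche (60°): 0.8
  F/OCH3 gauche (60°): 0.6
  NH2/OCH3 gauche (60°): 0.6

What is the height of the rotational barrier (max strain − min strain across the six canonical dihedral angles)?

OCH3 at 0° (eclipsed): NH2(0°)/OCH3(0°) eclipsed 2.2; F(120°)/Et(120°) eclipsed 2.4; H(240°)/Br(240°) eclipsed 1.3 → 5.9 kcal/mol.
OCH3 at 60° (staggered): NH2(0°)/OCH3(60°) gauche 0.6; NH2(0°)/Br(300°) gauche 0.6; F(120°)/OCH3(60°) gauche 0.6; F(120°)/Et(180°) gauche 0.8 → 2.6 kcal/mol.
OCH3 at 120° (eclipsed): NH2(0°)/Br(0°) eclipsed 2.4; F(120°)/OCH3(120°) eclipsed 1.6; H(240°)/Et(240°) eclipsed 1.7 → 5.7 kcal/mol.
OCH3 at 180° (staggered): NH2(0°)/Et(300°) gauche 0.8; NH2(0°)/Br(60°) gauche 0.6; F(120°)/OCH3(180°) gauche 0.6; F(120°)/Br(60°) gauche 0.5 → 2.5 kcal/mol.
OCH3 at 240° (eclipsed): NH2(0°)/Et(0°) eclipsed 2.5; F(120°)/Br(120°) eclipsed 2.2; H(240°)/OCH3(240°) eclipsed 1.5 → 6.2 kcal/mol.
OCH3 at 300° (staggered): NH2(0°)/OCH3(300°) gauche 0.6; NH2(0°)/Et(60°) gauche 0.8; F(120°)/Et(60°) gauche 0.8; F(120°)/Br(180°) gauche 0.5 → 2.7 kcal/mol.
Max at 240° (6.2 kcal/mol), min at 180° (2.5 kcal/mol); barrier = 3.7 kcal/mol.

3.7 kcal/mol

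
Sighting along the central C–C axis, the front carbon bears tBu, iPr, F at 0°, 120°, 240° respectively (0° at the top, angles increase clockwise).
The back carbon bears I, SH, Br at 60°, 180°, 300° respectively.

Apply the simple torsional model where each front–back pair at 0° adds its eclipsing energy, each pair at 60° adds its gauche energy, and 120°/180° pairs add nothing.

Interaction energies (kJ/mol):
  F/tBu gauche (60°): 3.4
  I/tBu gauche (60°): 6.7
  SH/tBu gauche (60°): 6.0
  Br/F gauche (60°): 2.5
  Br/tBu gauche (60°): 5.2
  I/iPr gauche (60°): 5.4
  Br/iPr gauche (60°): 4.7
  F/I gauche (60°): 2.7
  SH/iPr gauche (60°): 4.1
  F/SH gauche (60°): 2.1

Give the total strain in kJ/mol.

This conformer is staggered. tBu at 0° is gauche with I at 60° (6.7); tBu at 0° is gauche with Br at 300° (5.2); iPr at 120° is gauche with I at 60° (5.4); iPr at 120° is gauche with SH at 180° (4.1); F at 240° is gauche with SH at 180° (2.1); F at 240° is gauche with Br at 300° (2.5). Total 26.0 kJ/mol.

26.0 kJ/mol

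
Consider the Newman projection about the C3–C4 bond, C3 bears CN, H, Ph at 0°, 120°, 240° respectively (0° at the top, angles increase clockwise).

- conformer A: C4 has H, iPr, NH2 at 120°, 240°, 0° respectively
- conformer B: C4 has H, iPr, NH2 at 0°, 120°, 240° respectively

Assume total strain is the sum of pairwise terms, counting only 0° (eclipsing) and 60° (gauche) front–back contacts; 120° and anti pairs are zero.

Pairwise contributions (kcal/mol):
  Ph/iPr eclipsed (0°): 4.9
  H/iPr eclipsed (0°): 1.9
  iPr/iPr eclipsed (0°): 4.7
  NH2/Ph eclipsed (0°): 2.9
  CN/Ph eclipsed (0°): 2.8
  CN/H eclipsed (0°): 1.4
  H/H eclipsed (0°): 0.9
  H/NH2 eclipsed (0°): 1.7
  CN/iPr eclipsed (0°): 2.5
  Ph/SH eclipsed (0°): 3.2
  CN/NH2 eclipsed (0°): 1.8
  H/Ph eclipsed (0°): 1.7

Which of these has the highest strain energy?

A

A (eclipsed): CN–NH2 eclipsed, H–H eclipsed, Ph–iPr eclipsed; 1.8 + 0.9 + 4.9 = 7.6 kcal/mol.
B (eclipsed): CN–H eclipsed, H–iPr eclipsed, Ph–NH2 eclipsed; 1.4 + 1.9 + 2.9 = 6.2 kcal/mol.
A has the highest total (7.6 kcal/mol).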